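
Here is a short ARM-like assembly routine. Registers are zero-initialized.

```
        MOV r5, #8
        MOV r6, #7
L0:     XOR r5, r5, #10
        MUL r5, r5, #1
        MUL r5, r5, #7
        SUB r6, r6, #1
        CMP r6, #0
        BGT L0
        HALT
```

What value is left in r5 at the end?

349538

MOV r5, #8 → r5=8
MOV r6, #7 → r6=7
XOR r5, r5, #10 → r5=8^10=2
MUL r5, r5, #1 → r5=2*1=2
MUL r5, r5, #7 → r5=2*7=14
SUB r6, r6, #1 → r6=7-1=6
CMP r6, #0  (cmp 6,0)
BGT L0: taken
XOR r5, r5, #10 → r5=14^10=4
MUL r5, r5, #1 → r5=4*1=4
MUL r5, r5, #7 → r5=4*7=28
SUB r6, r6, #1 → r6=6-1=5
CMP r6, #0  (cmp 5,0)
BGT L0: taken
XOR r5, r5, #10 → r5=28^10=22
MUL r5, r5, #1 → r5=22*1=22
MUL r5, r5, #7 → r5=22*7=154
SUB r6, r6, #1 → r6=5-1=4
CMP r6, #0  (cmp 4,0)
BGT L0: taken
XOR r5, r5, #10 → r5=154^10=144
MUL r5, r5, #1 → r5=144*1=144
MUL r5, r5, #7 → r5=144*7=1008
SUB r6, r6, #1 → r6=4-1=3
CMP r6, #0  (cmp 3,0)
BGT L0: taken
XOR r5, r5, #10 → r5=1008^10=1018
MUL r5, r5, #1 → r5=1018*1=1018
MUL r5, r5, #7 → r5=1018*7=7126
SUB r6, r6, #1 → r6=3-1=2
CMP r6, #0  (cmp 2,0)
BGT L0: taken
XOR r5, r5, #10 → r5=7126^10=7132
MUL r5, r5, #1 → r5=7132*1=7132
MUL r5, r5, #7 → r5=7132*7=49924
SUB r6, r6, #1 → r6=2-1=1
CMP r6, #0  (cmp 1,0)
BGT L0: taken
XOR r5, r5, #10 → r5=49924^10=49934
MUL r5, r5, #1 → r5=49934*1=49934
MUL r5, r5, #7 → r5=49934*7=349538
SUB r6, r6, #1 → r6=1-1=0
CMP r6, #0  (cmp 0,0)
BGT L0: not taken
halt.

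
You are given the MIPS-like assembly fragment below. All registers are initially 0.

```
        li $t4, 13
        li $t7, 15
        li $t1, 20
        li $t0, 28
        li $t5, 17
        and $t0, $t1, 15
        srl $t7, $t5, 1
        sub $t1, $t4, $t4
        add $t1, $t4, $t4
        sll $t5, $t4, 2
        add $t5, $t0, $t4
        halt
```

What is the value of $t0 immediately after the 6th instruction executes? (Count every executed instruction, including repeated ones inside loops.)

after li $t4, 13: $t4=13
after li $t7, 15: $t7=15
after li $t1, 20: $t1=20
after li $t0, 28: $t0=28
after li $t5, 17: $t5=17
after and $t0, $t1, 15: $t0=20&15=4
After step 6: $t0 = 4.

4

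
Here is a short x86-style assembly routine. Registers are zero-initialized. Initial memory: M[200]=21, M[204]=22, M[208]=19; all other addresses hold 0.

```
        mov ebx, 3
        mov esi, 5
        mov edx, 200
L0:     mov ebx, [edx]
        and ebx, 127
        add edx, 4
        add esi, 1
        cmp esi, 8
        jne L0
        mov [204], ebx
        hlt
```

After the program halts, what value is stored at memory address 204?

mov ebx, 3 → ebx=3
mov esi, 5 → esi=5
mov edx, 200 → edx=200
mov ebx, [edx] → ebx=M[200]=21
and ebx, 127 → ebx=21&127=21
add edx, 4 → edx=200+4=204
add esi, 1 → esi=5+1=6
cmp esi, 8  (cmp 6,8)
jne L0: taken
mov ebx, [edx] → ebx=M[204]=22
and ebx, 127 → ebx=22&127=22
add edx, 4 → edx=204+4=208
add esi, 1 → esi=6+1=7
cmp esi, 8  (cmp 7,8)
jne L0: taken
mov ebx, [edx] → ebx=M[208]=19
and ebx, 127 → ebx=19&127=19
add edx, 4 → edx=208+4=212
add esi, 1 → esi=7+1=8
cmp esi, 8  (cmp 8,8)
jne L0: not taken
mov [204], ebx → M[204]=19
halt.

19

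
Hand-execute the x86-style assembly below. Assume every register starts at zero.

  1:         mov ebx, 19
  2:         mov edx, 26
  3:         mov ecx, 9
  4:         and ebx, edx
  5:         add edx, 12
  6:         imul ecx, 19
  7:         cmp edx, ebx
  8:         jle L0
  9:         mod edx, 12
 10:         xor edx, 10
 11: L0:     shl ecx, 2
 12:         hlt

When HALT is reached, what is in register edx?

8

mov ebx, 19 → ebx=19
mov edx, 26 → edx=26
mov ecx, 9 → ecx=9
and ebx, edx → ebx=19&26=18
add edx, 12 → edx=26+12=38
imul ecx, 19 → ecx=9*19=171
cmp edx, ebx  (cmp 38,18)
jle L0: not taken
mod edx, 12 → edx=38%12=2
xor edx, 10 → edx=2^10=8
shl ecx, 2 → ecx=171<<2=684
halt.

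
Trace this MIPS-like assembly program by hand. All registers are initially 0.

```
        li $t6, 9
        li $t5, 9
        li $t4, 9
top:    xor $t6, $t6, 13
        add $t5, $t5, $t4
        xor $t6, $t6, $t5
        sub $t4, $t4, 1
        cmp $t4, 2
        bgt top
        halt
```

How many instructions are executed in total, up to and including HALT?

after li $t6, 9: $t6=9
after li $t5, 9: $t5=9
after li $t4, 9: $t4=9
after xor $t6, $t6, 13: $t6=9^13=4
after add $t5, $t5, $t4: $t5=9+9=18
after xor $t6, $t6, $t5: $t6=4^18=22
after sub $t4, $t4, 1: $t4=9-1=8
cmp $t4, 2  (cmp 8,2)
bgt top: taken
after xor $t6, $t6, 13: $t6=22^13=27
after add $t5, $t5, $t4: $t5=18+8=26
after xor $t6, $t6, $t5: $t6=27^26=1
after sub $t4, $t4, 1: $t4=8-1=7
cmp $t4, 2  (cmp 7,2)
bgt top: taken
after xor $t6, $t6, 13: $t6=1^13=12
after add $t5, $t5, $t4: $t5=26+7=33
after xor $t6, $t6, $t5: $t6=12^33=45
after sub $t4, $t4, 1: $t4=7-1=6
cmp $t4, 2  (cmp 6,2)
bgt top: taken
after xor $t6, $t6, 13: $t6=45^13=32
after add $t5, $t5, $t4: $t5=33+6=39
after xor $t6, $t6, $t5: $t6=32^39=7
after sub $t4, $t4, 1: $t4=6-1=5
cmp $t4, 2  (cmp 5,2)
bgt top: taken
after xor $t6, $t6, 13: $t6=7^13=10
after add $t5, $t5, $t4: $t5=39+5=44
after xor $t6, $t6, $t5: $t6=10^44=38
after sub $t4, $t4, 1: $t4=5-1=4
cmp $t4, 2  (cmp 4,2)
bgt top: taken
after xor $t6, $t6, 13: $t6=38^13=43
after add $t5, $t5, $t4: $t5=44+4=48
after xor $t6, $t6, $t5: $t6=43^48=27
after sub $t4, $t4, 1: $t4=4-1=3
cmp $t4, 2  (cmp 3,2)
bgt top: taken
after xor $t6, $t6, 13: $t6=27^13=22
after add $t5, $t5, $t4: $t5=48+3=51
after xor $t6, $t6, $t5: $t6=22^51=37
after sub $t4, $t4, 1: $t4=3-1=2
cmp $t4, 2  (cmp 2,2)
bgt top: not taken
halt.
Total executed instructions: 46.

46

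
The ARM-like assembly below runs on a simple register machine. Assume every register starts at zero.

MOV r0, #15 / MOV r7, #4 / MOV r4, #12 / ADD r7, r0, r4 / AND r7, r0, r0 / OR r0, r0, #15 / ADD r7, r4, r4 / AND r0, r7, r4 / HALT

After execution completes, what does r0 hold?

8

after MOV r0, #15: r0=15
after MOV r7, #4: r7=4
after MOV r4, #12: r4=12
after ADD r7, r0, r4: r7=15+12=27
after AND r7, r0, r0: r7=15&15=15
after OR r0, r0, #15: r0=15|15=15
after ADD r7, r4, r4: r7=12+12=24
after AND r0, r7, r4: r0=24&12=8
halt.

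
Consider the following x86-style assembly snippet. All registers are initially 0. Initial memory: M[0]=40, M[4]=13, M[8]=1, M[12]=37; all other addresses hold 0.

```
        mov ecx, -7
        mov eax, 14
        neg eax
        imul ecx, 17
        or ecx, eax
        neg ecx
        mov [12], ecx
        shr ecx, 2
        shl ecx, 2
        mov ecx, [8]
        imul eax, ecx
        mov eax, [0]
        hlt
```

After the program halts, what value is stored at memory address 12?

mov ecx, -7 → ecx=-7
mov eax, 14 → eax=14
neg eax → eax=-(14)=-14
imul ecx, 17 → ecx=(-7)*17=-119
or ecx, eax → ecx=(-119)|(-14)=-5
neg ecx → ecx=-(-5)=5
mov [12], ecx → M[12]=5
shr ecx, 2 → ecx=5>>2=1
shl ecx, 2 → ecx=1<<2=4
mov ecx, [8] → ecx=M[8]=1
imul eax, ecx → eax=(-14)*1=-14
mov eax, [0] → eax=M[0]=40
halt.

5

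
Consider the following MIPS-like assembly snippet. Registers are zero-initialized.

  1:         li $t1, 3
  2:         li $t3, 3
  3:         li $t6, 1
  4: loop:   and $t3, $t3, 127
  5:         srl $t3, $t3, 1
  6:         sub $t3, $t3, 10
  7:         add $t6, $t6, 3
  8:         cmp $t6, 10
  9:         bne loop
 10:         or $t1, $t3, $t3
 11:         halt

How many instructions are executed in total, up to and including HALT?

23

$t1=3
$t3=3
$t6=1
$t3=3&127=3
$t3=3>>1=1
$t3=1-10=-9
$t6=1+3=4
cmp $t6, 10  (cmp 4,10)
bne loop: taken
$t3=(-9)&127=119
$t3=119>>1=59
$t3=59-10=49
$t6=4+3=7
cmp $t6, 10  (cmp 7,10)
bne loop: taken
$t3=49&127=49
$t3=49>>1=24
$t3=24-10=14
$t6=7+3=10
cmp $t6, 10  (cmp 10,10)
bne loop: not taken
$t1=14|14=14
halt.
Total executed instructions: 23.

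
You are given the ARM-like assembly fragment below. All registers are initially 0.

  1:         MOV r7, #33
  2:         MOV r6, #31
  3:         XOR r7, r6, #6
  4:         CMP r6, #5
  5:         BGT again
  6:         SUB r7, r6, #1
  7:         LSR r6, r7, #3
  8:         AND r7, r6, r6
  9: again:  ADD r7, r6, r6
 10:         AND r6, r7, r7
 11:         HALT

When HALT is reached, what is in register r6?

62

MOV r7, #33 → r7=33
MOV r6, #31 → r6=31
XOR r7, r6, #6 → r7=31^6=25
CMP r6, #5  (cmp 31,5)
BGT again: taken
ADD r7, r6, r6 → r7=31+31=62
AND r6, r7, r7 → r6=62&62=62
halt.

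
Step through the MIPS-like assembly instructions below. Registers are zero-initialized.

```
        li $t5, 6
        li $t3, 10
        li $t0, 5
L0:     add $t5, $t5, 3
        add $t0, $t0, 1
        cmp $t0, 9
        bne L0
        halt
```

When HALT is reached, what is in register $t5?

after li $t5, 6: $t5=6
after li $t3, 10: $t3=10
after li $t0, 5: $t0=5
after add $t5, $t5, 3: $t5=6+3=9
after add $t0, $t0, 1: $t0=5+1=6
cmp $t0, 9  (cmp 6,9)
bne L0: taken
after add $t5, $t5, 3: $t5=9+3=12
after add $t0, $t0, 1: $t0=6+1=7
cmp $t0, 9  (cmp 7,9)
bne L0: taken
after add $t5, $t5, 3: $t5=12+3=15
after add $t0, $t0, 1: $t0=7+1=8
cmp $t0, 9  (cmp 8,9)
bne L0: taken
after add $t5, $t5, 3: $t5=15+3=18
after add $t0, $t0, 1: $t0=8+1=9
cmp $t0, 9  (cmp 9,9)
bne L0: not taken
halt.

18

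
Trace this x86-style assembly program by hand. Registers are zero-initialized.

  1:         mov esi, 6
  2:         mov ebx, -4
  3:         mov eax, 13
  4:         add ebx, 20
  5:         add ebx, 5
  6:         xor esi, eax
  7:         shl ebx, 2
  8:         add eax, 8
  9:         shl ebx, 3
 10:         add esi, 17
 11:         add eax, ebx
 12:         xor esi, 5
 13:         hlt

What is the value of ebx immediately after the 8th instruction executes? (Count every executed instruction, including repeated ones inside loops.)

esi=6
ebx=-4
eax=13
ebx=(-4)+20=16
ebx=16+5=21
esi=6^13=11
ebx=21<<2=84
eax=13+8=21
After step 8: ebx = 84.

84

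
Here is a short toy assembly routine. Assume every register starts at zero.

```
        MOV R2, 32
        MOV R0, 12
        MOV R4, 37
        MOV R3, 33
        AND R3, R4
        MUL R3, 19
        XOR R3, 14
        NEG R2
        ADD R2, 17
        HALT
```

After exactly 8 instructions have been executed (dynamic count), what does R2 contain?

-32

after MOV R2, 32: R2=32
after MOV R0, 12: R0=12
after MOV R4, 37: R4=37
after MOV R3, 33: R3=33
after AND R3, R4: R3=33&37=33
after MUL R3, 19: R3=33*19=627
after XOR R3, 14: R3=627^14=637
after NEG R2: R2=-(32)=-32
After step 8: R2 = -32.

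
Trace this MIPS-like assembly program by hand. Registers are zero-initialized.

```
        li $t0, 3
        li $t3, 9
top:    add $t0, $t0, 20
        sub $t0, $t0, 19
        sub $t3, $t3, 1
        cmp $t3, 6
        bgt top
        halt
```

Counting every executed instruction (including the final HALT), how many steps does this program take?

after li $t0, 3: $t0=3
after li $t3, 9: $t3=9
after add $t0, $t0, 20: $t0=3+20=23
after sub $t0, $t0, 19: $t0=23-19=4
after sub $t3, $t3, 1: $t3=9-1=8
cmp $t3, 6  (cmp 8,6)
bgt top: taken
after add $t0, $t0, 20: $t0=4+20=24
after sub $t0, $t0, 19: $t0=24-19=5
after sub $t3, $t3, 1: $t3=8-1=7
cmp $t3, 6  (cmp 7,6)
bgt top: taken
after add $t0, $t0, 20: $t0=5+20=25
after sub $t0, $t0, 19: $t0=25-19=6
after sub $t3, $t3, 1: $t3=7-1=6
cmp $t3, 6  (cmp 6,6)
bgt top: not taken
halt.
Total executed instructions: 18.

18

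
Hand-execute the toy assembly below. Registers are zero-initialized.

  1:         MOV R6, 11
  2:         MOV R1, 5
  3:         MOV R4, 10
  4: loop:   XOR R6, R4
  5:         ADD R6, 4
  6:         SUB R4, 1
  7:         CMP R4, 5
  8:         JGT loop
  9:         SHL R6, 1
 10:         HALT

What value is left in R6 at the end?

58

MOV R6, 11 → R6=11
MOV R1, 5 → R1=5
MOV R4, 10 → R4=10
XOR R6, R4 → R6=11^10=1
ADD R6, 4 → R6=1+4=5
SUB R4, 1 → R4=10-1=9
CMP R4, 5  (cmp 9,5)
JGT loop: taken
XOR R6, R4 → R6=5^9=12
ADD R6, 4 → R6=12+4=16
SUB R4, 1 → R4=9-1=8
CMP R4, 5  (cmp 8,5)
JGT loop: taken
XOR R6, R4 → R6=16^8=24
ADD R6, 4 → R6=24+4=28
SUB R4, 1 → R4=8-1=7
CMP R4, 5  (cmp 7,5)
JGT loop: taken
XOR R6, R4 → R6=28^7=27
ADD R6, 4 → R6=27+4=31
SUB R4, 1 → R4=7-1=6
CMP R4, 5  (cmp 6,5)
JGT loop: taken
XOR R6, R4 → R6=31^6=25
ADD R6, 4 → R6=25+4=29
SUB R4, 1 → R4=6-1=5
CMP R4, 5  (cmp 5,5)
JGT loop: not taken
SHL R6, 1 → R6=29<<1=58
halt.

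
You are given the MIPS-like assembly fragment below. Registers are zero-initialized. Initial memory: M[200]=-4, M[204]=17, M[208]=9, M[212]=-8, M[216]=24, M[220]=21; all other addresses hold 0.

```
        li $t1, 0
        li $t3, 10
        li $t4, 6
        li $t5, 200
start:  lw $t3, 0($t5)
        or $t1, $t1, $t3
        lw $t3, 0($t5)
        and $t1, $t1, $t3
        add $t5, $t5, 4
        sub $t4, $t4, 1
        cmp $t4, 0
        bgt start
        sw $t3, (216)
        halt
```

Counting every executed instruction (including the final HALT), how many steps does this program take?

54

$t1=0
$t3=10
$t4=6
$t5=200
$t3=M[200]=-4
$t1=0|(-4)=-4
$t3=M[200]=-4
$t1=(-4)&(-4)=-4
$t5=200+4=204
$t4=6-1=5
cmp $t4, 0  (cmp 5,0)
bgt start: taken
$t3=M[204]=17
$t1=(-4)|17=-3
$t3=M[204]=17
$t1=(-3)&17=17
$t5=204+4=208
$t4=5-1=4
cmp $t4, 0  (cmp 4,0)
bgt start: taken
$t3=M[208]=9
$t1=17|9=25
$t3=M[208]=9
$t1=25&9=9
$t5=208+4=212
$t4=4-1=3
cmp $t4, 0  (cmp 3,0)
bgt start: taken
$t3=M[212]=-8
$t1=9|(-8)=-7
$t3=M[212]=-8
$t1=(-7)&(-8)=-8
$t5=212+4=216
$t4=3-1=2
cmp $t4, 0  (cmp 2,0)
bgt start: taken
$t3=M[216]=24
$t1=(-8)|24=-8
$t3=M[216]=24
$t1=(-8)&24=24
$t5=216+4=220
$t4=2-1=1
cmp $t4, 0  (cmp 1,0)
bgt start: taken
$t3=M[220]=21
$t1=24|21=29
$t3=M[220]=21
$t1=29&21=21
$t5=220+4=224
$t4=1-1=0
cmp $t4, 0  (cmp 0,0)
bgt start: not taken
sw $t3, (216) → M[216]=21
halt.
Total executed instructions: 54.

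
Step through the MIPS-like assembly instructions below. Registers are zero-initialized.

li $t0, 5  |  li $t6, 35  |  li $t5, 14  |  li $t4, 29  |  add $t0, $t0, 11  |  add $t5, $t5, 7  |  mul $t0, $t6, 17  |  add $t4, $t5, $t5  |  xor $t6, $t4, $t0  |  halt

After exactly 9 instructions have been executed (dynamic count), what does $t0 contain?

595

$t0=5
$t6=35
$t5=14
$t4=29
$t0=5+11=16
$t5=14+7=21
$t0=35*17=595
$t4=21+21=42
$t6=42^595=633
After step 9: $t0 = 595.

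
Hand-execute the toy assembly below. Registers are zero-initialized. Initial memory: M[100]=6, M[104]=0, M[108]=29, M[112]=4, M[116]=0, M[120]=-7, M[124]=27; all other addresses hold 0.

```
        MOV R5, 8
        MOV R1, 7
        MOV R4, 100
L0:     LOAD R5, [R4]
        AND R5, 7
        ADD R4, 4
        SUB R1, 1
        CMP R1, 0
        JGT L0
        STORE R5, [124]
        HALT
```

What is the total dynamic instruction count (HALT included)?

MOV R5, 8 → R5=8
MOV R1, 7 → R1=7
MOV R4, 100 → R4=100
LOAD R5, [R4] → R5=M[100]=6
AND R5, 7 → R5=6&7=6
ADD R4, 4 → R4=100+4=104
SUB R1, 1 → R1=7-1=6
CMP R1, 0  (cmp 6,0)
JGT L0: taken
LOAD R5, [R4] → R5=M[104]=0
AND R5, 7 → R5=0&7=0
ADD R4, 4 → R4=104+4=108
SUB R1, 1 → R1=6-1=5
CMP R1, 0  (cmp 5,0)
JGT L0: taken
LOAD R5, [R4] → R5=M[108]=29
AND R5, 7 → R5=29&7=5
ADD R4, 4 → R4=108+4=112
SUB R1, 1 → R1=5-1=4
CMP R1, 0  (cmp 4,0)
JGT L0: taken
LOAD R5, [R4] → R5=M[112]=4
AND R5, 7 → R5=4&7=4
ADD R4, 4 → R4=112+4=116
SUB R1, 1 → R1=4-1=3
CMP R1, 0  (cmp 3,0)
JGT L0: taken
LOAD R5, [R4] → R5=M[116]=0
AND R5, 7 → R5=0&7=0
ADD R4, 4 → R4=116+4=120
SUB R1, 1 → R1=3-1=2
CMP R1, 0  (cmp 2,0)
JGT L0: taken
LOAD R5, [R4] → R5=M[120]=-7
AND R5, 7 → R5=(-7)&7=1
ADD R4, 4 → R4=120+4=124
SUB R1, 1 → R1=2-1=1
CMP R1, 0  (cmp 1,0)
JGT L0: taken
LOAD R5, [R4] → R5=M[124]=27
AND R5, 7 → R5=27&7=3
ADD R4, 4 → R4=124+4=128
SUB R1, 1 → R1=1-1=0
CMP R1, 0  (cmp 0,0)
JGT L0: not taken
STORE R5, [124] → M[124]=3
halt.
Total executed instructions: 47.

47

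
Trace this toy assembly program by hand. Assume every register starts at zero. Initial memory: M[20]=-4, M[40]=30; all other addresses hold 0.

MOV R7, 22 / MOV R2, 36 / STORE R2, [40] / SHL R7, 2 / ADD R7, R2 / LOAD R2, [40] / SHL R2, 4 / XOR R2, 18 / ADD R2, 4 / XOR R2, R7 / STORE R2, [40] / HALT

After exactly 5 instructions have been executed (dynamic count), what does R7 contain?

124

after MOV R7, 22: R7=22
after MOV R2, 36: R2=36
STORE R2, [40] → M[40]=36
after SHL R7, 2: R7=22<<2=88
after ADD R7, R2: R7=88+36=124
After step 5: R7 = 124.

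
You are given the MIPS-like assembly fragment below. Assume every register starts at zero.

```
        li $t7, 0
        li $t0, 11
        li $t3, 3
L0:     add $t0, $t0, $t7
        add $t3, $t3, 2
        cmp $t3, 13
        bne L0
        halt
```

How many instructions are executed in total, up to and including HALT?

$t7=0
$t0=11
$t3=3
$t0=11+0=11
$t3=3+2=5
cmp $t3, 13  (cmp 5,13)
bne L0: taken
$t0=11+0=11
$t3=5+2=7
cmp $t3, 13  (cmp 7,13)
bne L0: taken
$t0=11+0=11
$t3=7+2=9
cmp $t3, 13  (cmp 9,13)
bne L0: taken
$t0=11+0=11
$t3=9+2=11
cmp $t3, 13  (cmp 11,13)
bne L0: taken
$t0=11+0=11
$t3=11+2=13
cmp $t3, 13  (cmp 13,13)
bne L0: not taken
halt.
Total executed instructions: 24.

24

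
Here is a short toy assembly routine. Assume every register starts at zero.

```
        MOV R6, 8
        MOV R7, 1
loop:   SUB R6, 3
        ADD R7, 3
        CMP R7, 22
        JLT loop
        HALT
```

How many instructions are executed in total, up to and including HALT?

after MOV R6, 8: R6=8
after MOV R7, 1: R7=1
after SUB R6, 3: R6=8-3=5
after ADD R7, 3: R7=1+3=4
CMP R7, 22  (cmp 4,22)
JLT loop: taken
after SUB R6, 3: R6=5-3=2
after ADD R7, 3: R7=4+3=7
CMP R7, 22  (cmp 7,22)
JLT loop: taken
after SUB R6, 3: R6=2-3=-1
after ADD R7, 3: R7=7+3=10
CMP R7, 22  (cmp 10,22)
JLT loop: taken
after SUB R6, 3: R6=(-1)-3=-4
after ADD R7, 3: R7=10+3=13
CMP R7, 22  (cmp 13,22)
JLT loop: taken
after SUB R6, 3: R6=(-4)-3=-7
after ADD R7, 3: R7=13+3=16
CMP R7, 22  (cmp 16,22)
JLT loop: taken
after SUB R6, 3: R6=(-7)-3=-10
after ADD R7, 3: R7=16+3=19
CMP R7, 22  (cmp 19,22)
JLT loop: taken
after SUB R6, 3: R6=(-10)-3=-13
after ADD R7, 3: R7=19+3=22
CMP R7, 22  (cmp 22,22)
JLT loop: not taken
halt.
Total executed instructions: 31.

31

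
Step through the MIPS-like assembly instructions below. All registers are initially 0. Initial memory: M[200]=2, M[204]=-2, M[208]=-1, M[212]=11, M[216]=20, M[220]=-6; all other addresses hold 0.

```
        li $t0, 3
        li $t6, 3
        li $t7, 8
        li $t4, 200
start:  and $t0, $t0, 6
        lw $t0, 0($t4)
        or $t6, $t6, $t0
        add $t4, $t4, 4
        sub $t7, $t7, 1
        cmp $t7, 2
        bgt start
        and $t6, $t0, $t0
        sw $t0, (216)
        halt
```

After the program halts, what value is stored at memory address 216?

-6

$t0=3
$t6=3
$t7=8
$t4=200
$t0=3&6=2
$t0=M[200]=2
$t6=3|2=3
$t4=200+4=204
$t7=8-1=7
cmp $t7, 2  (cmp 7,2)
bgt start: taken
$t0=2&6=2
$t0=M[204]=-2
$t6=3|(-2)=-1
$t4=204+4=208
$t7=7-1=6
cmp $t7, 2  (cmp 6,2)
bgt start: taken
$t0=(-2)&6=6
$t0=M[208]=-1
$t6=(-1)|(-1)=-1
$t4=208+4=212
$t7=6-1=5
cmp $t7, 2  (cmp 5,2)
bgt start: taken
$t0=(-1)&6=6
$t0=M[212]=11
$t6=(-1)|11=-1
$t4=212+4=216
$t7=5-1=4
cmp $t7, 2  (cmp 4,2)
bgt start: taken
$t0=11&6=2
$t0=M[216]=20
$t6=(-1)|20=-1
$t4=216+4=220
$t7=4-1=3
cmp $t7, 2  (cmp 3,2)
bgt start: taken
$t0=20&6=4
$t0=M[220]=-6
$t6=(-1)|(-6)=-1
$t4=220+4=224
$t7=3-1=2
cmp $t7, 2  (cmp 2,2)
bgt start: not taken
$t6=(-6)&(-6)=-6
sw $t0, (216) → M[216]=-6
halt.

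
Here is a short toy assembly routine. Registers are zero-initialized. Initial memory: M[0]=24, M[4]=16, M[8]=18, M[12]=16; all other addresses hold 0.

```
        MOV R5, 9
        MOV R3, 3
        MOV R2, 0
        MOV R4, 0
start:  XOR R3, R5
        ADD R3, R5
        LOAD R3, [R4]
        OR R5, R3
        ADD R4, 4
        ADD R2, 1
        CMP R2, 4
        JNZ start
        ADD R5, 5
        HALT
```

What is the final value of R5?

32

after MOV R5, 9: R5=9
after MOV R3, 3: R3=3
after MOV R2, 0: R2=0
after MOV R4, 0: R4=0
after XOR R3, R5: R3=3^9=10
after ADD R3, R5: R3=10+9=19
after LOAD R3, [R4]: R3=M[0]=24
after OR R5, R3: R5=9|24=25
after ADD R4, 4: R4=0+4=4
after ADD R2, 1: R2=0+1=1
CMP R2, 4  (cmp 1,4)
JNZ start: taken
after XOR R3, R5: R3=24^25=1
after ADD R3, R5: R3=1+25=26
after LOAD R3, [R4]: R3=M[4]=16
after OR R5, R3: R5=25|16=25
after ADD R4, 4: R4=4+4=8
after ADD R2, 1: R2=1+1=2
CMP R2, 4  (cmp 2,4)
JNZ start: taken
after XOR R3, R5: R3=16^25=9
after ADD R3, R5: R3=9+25=34
after LOAD R3, [R4]: R3=M[8]=18
after OR R5, R3: R5=25|18=27
after ADD R4, 4: R4=8+4=12
after ADD R2, 1: R2=2+1=3
CMP R2, 4  (cmp 3,4)
JNZ start: taken
after XOR R3, R5: R3=18^27=9
after ADD R3, R5: R3=9+27=36
after LOAD R3, [R4]: R3=M[12]=16
after OR R5, R3: R5=27|16=27
after ADD R4, 4: R4=12+4=16
after ADD R2, 1: R2=3+1=4
CMP R2, 4  (cmp 4,4)
JNZ start: not taken
after ADD R5, 5: R5=27+5=32
halt.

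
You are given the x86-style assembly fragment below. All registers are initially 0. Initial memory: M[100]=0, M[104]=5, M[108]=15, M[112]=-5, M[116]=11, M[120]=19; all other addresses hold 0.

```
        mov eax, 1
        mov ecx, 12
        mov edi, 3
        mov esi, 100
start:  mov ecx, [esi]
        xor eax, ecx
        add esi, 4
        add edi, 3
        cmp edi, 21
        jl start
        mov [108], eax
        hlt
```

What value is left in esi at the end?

mov eax, 1 → eax=1
mov ecx, 12 → ecx=12
mov edi, 3 → edi=3
mov esi, 100 → esi=100
mov ecx, [esi] → ecx=M[100]=0
xor eax, ecx → eax=1^0=1
add esi, 4 → esi=100+4=104
add edi, 3 → edi=3+3=6
cmp edi, 21  (cmp 6,21)
jl start: taken
mov ecx, [esi] → ecx=M[104]=5
xor eax, ecx → eax=1^5=4
add esi, 4 → esi=104+4=108
add edi, 3 → edi=6+3=9
cmp edi, 21  (cmp 9,21)
jl start: taken
mov ecx, [esi] → ecx=M[108]=15
xor eax, ecx → eax=4^15=11
add esi, 4 → esi=108+4=112
add edi, 3 → edi=9+3=12
cmp edi, 21  (cmp 12,21)
jl start: taken
mov ecx, [esi] → ecx=M[112]=-5
xor eax, ecx → eax=11^(-5)=-16
add esi, 4 → esi=112+4=116
add edi, 3 → edi=12+3=15
cmp edi, 21  (cmp 15,21)
jl start: taken
mov ecx, [esi] → ecx=M[116]=11
xor eax, ecx → eax=(-16)^11=-5
add esi, 4 → esi=116+4=120
add edi, 3 → edi=15+3=18
cmp edi, 21  (cmp 18,21)
jl start: taken
mov ecx, [esi] → ecx=M[120]=19
xor eax, ecx → eax=(-5)^19=-24
add esi, 4 → esi=120+4=124
add edi, 3 → edi=18+3=21
cmp edi, 21  (cmp 21,21)
jl start: not taken
mov [108], eax → M[108]=-24
halt.

124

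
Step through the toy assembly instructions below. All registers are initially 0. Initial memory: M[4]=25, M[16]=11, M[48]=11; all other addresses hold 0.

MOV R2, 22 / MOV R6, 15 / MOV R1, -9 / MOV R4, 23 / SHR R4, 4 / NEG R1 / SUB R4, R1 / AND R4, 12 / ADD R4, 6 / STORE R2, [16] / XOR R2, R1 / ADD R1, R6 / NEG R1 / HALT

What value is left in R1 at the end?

-24

R2=22
R6=15
R1=-9
R4=23
R4=23>>4=1
R1=-(-9)=9
R4=1-9=-8
R4=(-8)&12=8
R4=8+6=14
STORE R2, [16] → M[16]=22
R2=22^9=31
R1=9+15=24
R1=-(24)=-24
halt.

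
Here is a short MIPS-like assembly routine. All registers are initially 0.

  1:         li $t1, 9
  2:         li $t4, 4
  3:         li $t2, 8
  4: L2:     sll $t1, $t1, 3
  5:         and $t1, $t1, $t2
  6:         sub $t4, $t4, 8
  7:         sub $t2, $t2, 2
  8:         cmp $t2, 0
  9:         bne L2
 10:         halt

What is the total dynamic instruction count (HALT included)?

$t1=9
$t4=4
$t2=8
$t1=9<<3=72
$t1=72&8=8
$t4=4-8=-4
$t2=8-2=6
cmp $t2, 0  (cmp 6,0)
bne L2: taken
$t1=8<<3=64
$t1=64&6=0
$t4=(-4)-8=-12
$t2=6-2=4
cmp $t2, 0  (cmp 4,0)
bne L2: taken
$t1=0<<3=0
$t1=0&4=0
$t4=(-12)-8=-20
$t2=4-2=2
cmp $t2, 0  (cmp 2,0)
bne L2: taken
$t1=0<<3=0
$t1=0&2=0
$t4=(-20)-8=-28
$t2=2-2=0
cmp $t2, 0  (cmp 0,0)
bne L2: not taken
halt.
Total executed instructions: 28.

28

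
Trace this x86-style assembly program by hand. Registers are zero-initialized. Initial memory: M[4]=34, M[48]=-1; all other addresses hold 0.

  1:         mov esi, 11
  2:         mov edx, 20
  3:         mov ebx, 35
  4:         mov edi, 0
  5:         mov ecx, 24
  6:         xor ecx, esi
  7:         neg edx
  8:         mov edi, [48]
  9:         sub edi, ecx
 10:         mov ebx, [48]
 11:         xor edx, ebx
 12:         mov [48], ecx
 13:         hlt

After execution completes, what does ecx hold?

mov esi, 11 → esi=11
mov edx, 20 → edx=20
mov ebx, 35 → ebx=35
mov edi, 0 → edi=0
mov ecx, 24 → ecx=24
xor ecx, esi → ecx=24^11=19
neg edx → edx=-(20)=-20
mov edi, [48] → edi=M[48]=-1
sub edi, ecx → edi=(-1)-19=-20
mov ebx, [48] → ebx=M[48]=-1
xor edx, ebx → edx=(-20)^(-1)=19
mov [48], ecx → M[48]=19
halt.

19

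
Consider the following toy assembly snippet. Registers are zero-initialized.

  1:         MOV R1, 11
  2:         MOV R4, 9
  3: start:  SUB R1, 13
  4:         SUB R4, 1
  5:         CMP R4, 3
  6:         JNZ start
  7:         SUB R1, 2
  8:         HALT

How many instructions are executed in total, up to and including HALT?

after MOV R1, 11: R1=11
after MOV R4, 9: R4=9
after SUB R1, 13: R1=11-13=-2
after SUB R4, 1: R4=9-1=8
CMP R4, 3  (cmp 8,3)
JNZ start: taken
after SUB R1, 13: R1=(-2)-13=-15
after SUB R4, 1: R4=8-1=7
CMP R4, 3  (cmp 7,3)
JNZ start: taken
after SUB R1, 13: R1=(-15)-13=-28
after SUB R4, 1: R4=7-1=6
CMP R4, 3  (cmp 6,3)
JNZ start: taken
after SUB R1, 13: R1=(-28)-13=-41
after SUB R4, 1: R4=6-1=5
CMP R4, 3  (cmp 5,3)
JNZ start: taken
after SUB R1, 13: R1=(-41)-13=-54
after SUB R4, 1: R4=5-1=4
CMP R4, 3  (cmp 4,3)
JNZ start: taken
after SUB R1, 13: R1=(-54)-13=-67
after SUB R4, 1: R4=4-1=3
CMP R4, 3  (cmp 3,3)
JNZ start: not taken
after SUB R1, 2: R1=(-67)-2=-69
halt.
Total executed instructions: 28.

28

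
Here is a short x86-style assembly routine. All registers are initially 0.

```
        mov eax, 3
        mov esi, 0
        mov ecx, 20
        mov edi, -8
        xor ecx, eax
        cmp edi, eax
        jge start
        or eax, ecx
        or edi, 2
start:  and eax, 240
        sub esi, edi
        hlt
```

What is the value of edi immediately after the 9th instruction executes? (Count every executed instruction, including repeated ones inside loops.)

-6

after mov eax, 3: eax=3
after mov esi, 0: esi=0
after mov ecx, 20: ecx=20
after mov edi, -8: edi=-8
after xor ecx, eax: ecx=20^3=23
cmp edi, eax  (cmp -8,3)
jge start: not taken
after or eax, ecx: eax=3|23=23
after or edi, 2: edi=(-8)|2=-6
After step 9: edi = -6.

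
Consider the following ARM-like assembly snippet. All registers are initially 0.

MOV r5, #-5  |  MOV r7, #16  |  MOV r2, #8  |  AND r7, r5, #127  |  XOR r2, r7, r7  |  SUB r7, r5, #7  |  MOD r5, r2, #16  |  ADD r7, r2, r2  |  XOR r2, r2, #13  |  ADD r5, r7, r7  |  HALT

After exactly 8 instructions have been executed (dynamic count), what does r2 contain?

0

MOV r5, #-5 → r5=-5
MOV r7, #16 → r7=16
MOV r2, #8 → r2=8
AND r7, r5, #127 → r7=(-5)&127=123
XOR r2, r7, r7 → r2=123^123=0
SUB r7, r5, #7 → r7=(-5)-7=-12
MOD r5, r2, #16 → r5=0%16=0
ADD r7, r2, r2 → r7=0+0=0
After step 8: r2 = 0.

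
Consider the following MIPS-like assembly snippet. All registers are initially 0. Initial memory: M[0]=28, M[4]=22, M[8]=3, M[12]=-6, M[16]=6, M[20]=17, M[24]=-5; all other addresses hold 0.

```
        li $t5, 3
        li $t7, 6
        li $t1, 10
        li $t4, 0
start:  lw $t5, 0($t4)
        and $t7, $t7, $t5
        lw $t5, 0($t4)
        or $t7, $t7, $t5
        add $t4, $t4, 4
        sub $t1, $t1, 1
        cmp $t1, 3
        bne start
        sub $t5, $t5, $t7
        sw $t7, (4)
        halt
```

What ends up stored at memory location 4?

after li $t5, 3: $t5=3
after li $t7, 6: $t7=6
after li $t1, 10: $t1=10
after li $t4, 0: $t4=0
after lw $t5, 0($t4): $t5=M[0]=28
after and $t7, $t7, $t5: $t7=6&28=4
after lw $t5, 0($t4): $t5=M[0]=28
after or $t7, $t7, $t5: $t7=4|28=28
after add $t4, $t4, 4: $t4=0+4=4
after sub $t1, $t1, 1: $t1=10-1=9
cmp $t1, 3  (cmp 9,3)
bne start: taken
after lw $t5, 0($t4): $t5=M[4]=22
after and $t7, $t7, $t5: $t7=28&22=20
after lw $t5, 0($t4): $t5=M[4]=22
after or $t7, $t7, $t5: $t7=20|22=22
after add $t4, $t4, 4: $t4=4+4=8
after sub $t1, $t1, 1: $t1=9-1=8
cmp $t1, 3  (cmp 8,3)
bne start: taken
after lw $t5, 0($t4): $t5=M[8]=3
after and $t7, $t7, $t5: $t7=22&3=2
after lw $t5, 0($t4): $t5=M[8]=3
after or $t7, $t7, $t5: $t7=2|3=3
after add $t4, $t4, 4: $t4=8+4=12
after sub $t1, $t1, 1: $t1=8-1=7
cmp $t1, 3  (cmp 7,3)
bne start: taken
after lw $t5, 0($t4): $t5=M[12]=-6
after and $t7, $t7, $t5: $t7=3&(-6)=2
after lw $t5, 0($t4): $t5=M[12]=-6
after or $t7, $t7, $t5: $t7=2|(-6)=-6
after add $t4, $t4, 4: $t4=12+4=16
after sub $t1, $t1, 1: $t1=7-1=6
cmp $t1, 3  (cmp 6,3)
bne start: taken
after lw $t5, 0($t4): $t5=M[16]=6
after and $t7, $t7, $t5: $t7=(-6)&6=2
after lw $t5, 0($t4): $t5=M[16]=6
after or $t7, $t7, $t5: $t7=2|6=6
after add $t4, $t4, 4: $t4=16+4=20
after sub $t1, $t1, 1: $t1=6-1=5
cmp $t1, 3  (cmp 5,3)
bne start: taken
after lw $t5, 0($t4): $t5=M[20]=17
after and $t7, $t7, $t5: $t7=6&17=0
after lw $t5, 0($t4): $t5=M[20]=17
after or $t7, $t7, $t5: $t7=0|17=17
after add $t4, $t4, 4: $t4=20+4=24
after sub $t1, $t1, 1: $t1=5-1=4
cmp $t1, 3  (cmp 4,3)
bne start: taken
after lw $t5, 0($t4): $t5=M[24]=-5
after and $t7, $t7, $t5: $t7=17&(-5)=17
after lw $t5, 0($t4): $t5=M[24]=-5
after or $t7, $t7, $t5: $t7=17|(-5)=-5
after add $t4, $t4, 4: $t4=24+4=28
after sub $t1, $t1, 1: $t1=4-1=3
cmp $t1, 3  (cmp 3,3)
bne start: not taken
after sub $t5, $t5, $t7: $t5=(-5)-(-5)=0
sw $t7, (4) → M[4]=-5
halt.

-5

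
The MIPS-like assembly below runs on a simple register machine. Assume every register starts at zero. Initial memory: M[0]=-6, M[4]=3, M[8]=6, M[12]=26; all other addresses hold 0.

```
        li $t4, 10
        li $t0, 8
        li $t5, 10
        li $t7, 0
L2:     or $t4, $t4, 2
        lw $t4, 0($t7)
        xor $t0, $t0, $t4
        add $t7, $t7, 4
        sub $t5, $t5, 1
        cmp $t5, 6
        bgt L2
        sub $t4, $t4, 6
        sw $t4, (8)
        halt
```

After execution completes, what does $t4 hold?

20

after li $t4, 10: $t4=10
after li $t0, 8: $t0=8
after li $t5, 10: $t5=10
after li $t7, 0: $t7=0
after or $t4, $t4, 2: $t4=10|2=10
after lw $t4, 0($t7): $t4=M[0]=-6
after xor $t0, $t0, $t4: $t0=8^(-6)=-14
after add $t7, $t7, 4: $t7=0+4=4
after sub $t5, $t5, 1: $t5=10-1=9
cmp $t5, 6  (cmp 9,6)
bgt L2: taken
after or $t4, $t4, 2: $t4=(-6)|2=-6
after lw $t4, 0($t7): $t4=M[4]=3
after xor $t0, $t0, $t4: $t0=(-14)^3=-15
after add $t7, $t7, 4: $t7=4+4=8
after sub $t5, $t5, 1: $t5=9-1=8
cmp $t5, 6  (cmp 8,6)
bgt L2: taken
after or $t4, $t4, 2: $t4=3|2=3
after lw $t4, 0($t7): $t4=M[8]=6
after xor $t0, $t0, $t4: $t0=(-15)^6=-9
after add $t7, $t7, 4: $t7=8+4=12
after sub $t5, $t5, 1: $t5=8-1=7
cmp $t5, 6  (cmp 7,6)
bgt L2: taken
after or $t4, $t4, 2: $t4=6|2=6
after lw $t4, 0($t7): $t4=M[12]=26
after xor $t0, $t0, $t4: $t0=(-9)^26=-19
after add $t7, $t7, 4: $t7=12+4=16
after sub $t5, $t5, 1: $t5=7-1=6
cmp $t5, 6  (cmp 6,6)
bgt L2: not taken
after sub $t4, $t4, 6: $t4=26-6=20
sw $t4, (8) → M[8]=20
halt.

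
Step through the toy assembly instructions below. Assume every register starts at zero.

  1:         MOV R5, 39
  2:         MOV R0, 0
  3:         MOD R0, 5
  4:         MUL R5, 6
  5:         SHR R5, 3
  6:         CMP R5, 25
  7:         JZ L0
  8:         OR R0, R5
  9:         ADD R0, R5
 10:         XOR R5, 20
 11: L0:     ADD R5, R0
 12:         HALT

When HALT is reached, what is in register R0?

MOV R5, 39 → R5=39
MOV R0, 0 → R0=0
MOD R0, 5 → R0=0%5=0
MUL R5, 6 → R5=39*6=234
SHR R5, 3 → R5=234>>3=29
CMP R5, 25  (cmp 29,25)
JZ L0: not taken
OR R0, R5 → R0=0|29=29
ADD R0, R5 → R0=29+29=58
XOR R5, 20 → R5=29^20=9
ADD R5, R0 → R5=9+58=67
halt.

58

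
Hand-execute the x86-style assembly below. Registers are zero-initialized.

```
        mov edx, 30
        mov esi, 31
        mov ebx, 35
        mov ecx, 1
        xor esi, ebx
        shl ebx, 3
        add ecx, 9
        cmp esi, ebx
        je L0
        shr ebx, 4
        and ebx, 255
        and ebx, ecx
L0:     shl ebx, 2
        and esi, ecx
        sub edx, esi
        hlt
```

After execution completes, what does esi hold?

8

mov edx, 30 → edx=30
mov esi, 31 → esi=31
mov ebx, 35 → ebx=35
mov ecx, 1 → ecx=1
xor esi, ebx → esi=31^35=60
shl ebx, 3 → ebx=35<<3=280
add ecx, 9 → ecx=1+9=10
cmp esi, ebx  (cmp 60,280)
je L0: not taken
shr ebx, 4 → ebx=280>>4=17
and ebx, 255 → ebx=17&255=17
and ebx, ecx → ebx=17&10=0
shl ebx, 2 → ebx=0<<2=0
and esi, ecx → esi=60&10=8
sub edx, esi → edx=30-8=22
halt.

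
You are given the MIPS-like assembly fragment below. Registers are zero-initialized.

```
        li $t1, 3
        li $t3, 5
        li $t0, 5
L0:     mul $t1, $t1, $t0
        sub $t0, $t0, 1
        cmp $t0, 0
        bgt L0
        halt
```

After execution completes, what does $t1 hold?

after li $t1, 3: $t1=3
after li $t3, 5: $t3=5
after li $t0, 5: $t0=5
after mul $t1, $t1, $t0: $t1=3*5=15
after sub $t0, $t0, 1: $t0=5-1=4
cmp $t0, 0  (cmp 4,0)
bgt L0: taken
after mul $t1, $t1, $t0: $t1=15*4=60
after sub $t0, $t0, 1: $t0=4-1=3
cmp $t0, 0  (cmp 3,0)
bgt L0: taken
after mul $t1, $t1, $t0: $t1=60*3=180
after sub $t0, $t0, 1: $t0=3-1=2
cmp $t0, 0  (cmp 2,0)
bgt L0: taken
after mul $t1, $t1, $t0: $t1=180*2=360
after sub $t0, $t0, 1: $t0=2-1=1
cmp $t0, 0  (cmp 1,0)
bgt L0: taken
after mul $t1, $t1, $t0: $t1=360*1=360
after sub $t0, $t0, 1: $t0=1-1=0
cmp $t0, 0  (cmp 0,0)
bgt L0: not taken
halt.

360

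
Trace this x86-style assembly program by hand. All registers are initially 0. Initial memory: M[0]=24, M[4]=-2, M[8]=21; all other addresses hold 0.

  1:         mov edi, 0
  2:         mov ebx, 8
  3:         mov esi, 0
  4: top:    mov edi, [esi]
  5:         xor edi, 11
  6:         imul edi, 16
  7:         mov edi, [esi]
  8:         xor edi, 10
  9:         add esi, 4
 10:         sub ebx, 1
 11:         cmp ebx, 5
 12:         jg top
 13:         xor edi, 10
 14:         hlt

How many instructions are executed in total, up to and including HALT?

32

mov edi, 0 → edi=0
mov ebx, 8 → ebx=8
mov esi, 0 → esi=0
mov edi, [esi] → edi=M[0]=24
xor edi, 11 → edi=24^11=19
imul edi, 16 → edi=19*16=304
mov edi, [esi] → edi=M[0]=24
xor edi, 10 → edi=24^10=18
add esi, 4 → esi=0+4=4
sub ebx, 1 → ebx=8-1=7
cmp ebx, 5  (cmp 7,5)
jg top: taken
mov edi, [esi] → edi=M[4]=-2
xor edi, 11 → edi=(-2)^11=-11
imul edi, 16 → edi=(-11)*16=-176
mov edi, [esi] → edi=M[4]=-2
xor edi, 10 → edi=(-2)^10=-12
add esi, 4 → esi=4+4=8
sub ebx, 1 → ebx=7-1=6
cmp ebx, 5  (cmp 6,5)
jg top: taken
mov edi, [esi] → edi=M[8]=21
xor edi, 11 → edi=21^11=30
imul edi, 16 → edi=30*16=480
mov edi, [esi] → edi=M[8]=21
xor edi, 10 → edi=21^10=31
add esi, 4 → esi=8+4=12
sub ebx, 1 → ebx=6-1=5
cmp ebx, 5  (cmp 5,5)
jg top: not taken
xor edi, 10 → edi=31^10=21
halt.
Total executed instructions: 32.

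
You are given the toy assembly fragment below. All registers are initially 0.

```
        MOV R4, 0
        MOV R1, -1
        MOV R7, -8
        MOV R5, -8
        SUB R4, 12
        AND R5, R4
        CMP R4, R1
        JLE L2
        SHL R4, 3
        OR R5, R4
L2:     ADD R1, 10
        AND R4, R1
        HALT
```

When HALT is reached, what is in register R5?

MOV R4, 0 → R4=0
MOV R1, -1 → R1=-1
MOV R7, -8 → R7=-8
MOV R5, -8 → R5=-8
SUB R4, 12 → R4=0-12=-12
AND R5, R4 → R5=(-8)&(-12)=-16
CMP R4, R1  (cmp -12,-1)
JLE L2: taken
ADD R1, 10 → R1=(-1)+10=9
AND R4, R1 → R4=(-12)&9=0
halt.

-16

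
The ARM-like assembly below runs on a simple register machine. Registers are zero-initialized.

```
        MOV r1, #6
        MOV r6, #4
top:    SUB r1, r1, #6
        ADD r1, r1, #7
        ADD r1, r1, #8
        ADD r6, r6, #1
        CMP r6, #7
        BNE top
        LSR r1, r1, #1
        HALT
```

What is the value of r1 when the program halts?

16

MOV r1, #6 → r1=6
MOV r6, #4 → r6=4
SUB r1, r1, #6 → r1=6-6=0
ADD r1, r1, #7 → r1=0+7=7
ADD r1, r1, #8 → r1=7+8=15
ADD r6, r6, #1 → r6=4+1=5
CMP r6, #7  (cmp 5,7)
BNE top: taken
SUB r1, r1, #6 → r1=15-6=9
ADD r1, r1, #7 → r1=9+7=16
ADD r1, r1, #8 → r1=16+8=24
ADD r6, r6, #1 → r6=5+1=6
CMP r6, #7  (cmp 6,7)
BNE top: taken
SUB r1, r1, #6 → r1=24-6=18
ADD r1, r1, #7 → r1=18+7=25
ADD r1, r1, #8 → r1=25+8=33
ADD r6, r6, #1 → r6=6+1=7
CMP r6, #7  (cmp 7,7)
BNE top: not taken
LSR r1, r1, #1 → r1=33>>1=16
halt.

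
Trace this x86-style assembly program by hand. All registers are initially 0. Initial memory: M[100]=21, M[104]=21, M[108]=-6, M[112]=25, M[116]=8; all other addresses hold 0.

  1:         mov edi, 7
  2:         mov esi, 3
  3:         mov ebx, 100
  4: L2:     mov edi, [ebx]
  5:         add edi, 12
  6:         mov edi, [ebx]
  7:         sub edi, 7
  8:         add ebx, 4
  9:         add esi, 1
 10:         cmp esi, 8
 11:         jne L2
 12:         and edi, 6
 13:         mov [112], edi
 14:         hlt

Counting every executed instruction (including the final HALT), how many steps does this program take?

edi=7
esi=3
ebx=100
edi=M[100]=21
edi=21+12=33
edi=M[100]=21
edi=21-7=14
ebx=100+4=104
esi=3+1=4
cmp esi, 8  (cmp 4,8)
jne L2: taken
edi=M[104]=21
edi=21+12=33
edi=M[104]=21
edi=21-7=14
ebx=104+4=108
esi=4+1=5
cmp esi, 8  (cmp 5,8)
jne L2: taken
edi=M[108]=-6
edi=(-6)+12=6
edi=M[108]=-6
edi=(-6)-7=-13
ebx=108+4=112
esi=5+1=6
cmp esi, 8  (cmp 6,8)
jne L2: taken
edi=M[112]=25
edi=25+12=37
edi=M[112]=25
edi=25-7=18
ebx=112+4=116
esi=6+1=7
cmp esi, 8  (cmp 7,8)
jne L2: taken
edi=M[116]=8
edi=8+12=20
edi=M[116]=8
edi=8-7=1
ebx=116+4=120
esi=7+1=8
cmp esi, 8  (cmp 8,8)
jne L2: not taken
edi=1&6=0
mov [112], edi → M[112]=0
halt.
Total executed instructions: 46.

46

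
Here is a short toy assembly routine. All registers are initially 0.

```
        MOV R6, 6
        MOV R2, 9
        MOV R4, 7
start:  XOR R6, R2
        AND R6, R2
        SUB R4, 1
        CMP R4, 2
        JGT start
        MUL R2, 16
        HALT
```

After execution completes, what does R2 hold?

144

MOV R6, 6 → R6=6
MOV R2, 9 → R2=9
MOV R4, 7 → R4=7
XOR R6, R2 → R6=6^9=15
AND R6, R2 → R6=15&9=9
SUB R4, 1 → R4=7-1=6
CMP R4, 2  (cmp 6,2)
JGT start: taken
XOR R6, R2 → R6=9^9=0
AND R6, R2 → R6=0&9=0
SUB R4, 1 → R4=6-1=5
CMP R4, 2  (cmp 5,2)
JGT start: taken
XOR R6, R2 → R6=0^9=9
AND R6, R2 → R6=9&9=9
SUB R4, 1 → R4=5-1=4
CMP R4, 2  (cmp 4,2)
JGT start: taken
XOR R6, R2 → R6=9^9=0
AND R6, R2 → R6=0&9=0
SUB R4, 1 → R4=4-1=3
CMP R4, 2  (cmp 3,2)
JGT start: taken
XOR R6, R2 → R6=0^9=9
AND R6, R2 → R6=9&9=9
SUB R4, 1 → R4=3-1=2
CMP R4, 2  (cmp 2,2)
JGT start: not taken
MUL R2, 16 → R2=9*16=144
halt.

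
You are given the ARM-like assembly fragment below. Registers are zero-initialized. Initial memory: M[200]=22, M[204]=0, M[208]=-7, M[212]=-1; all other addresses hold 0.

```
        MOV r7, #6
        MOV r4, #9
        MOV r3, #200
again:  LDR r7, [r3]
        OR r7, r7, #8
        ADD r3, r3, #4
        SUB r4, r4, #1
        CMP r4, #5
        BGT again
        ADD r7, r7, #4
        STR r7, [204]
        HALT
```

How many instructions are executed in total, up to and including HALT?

r7=6
r4=9
r3=200
r7=M[200]=22
r7=22|8=30
r3=200+4=204
r4=9-1=8
CMP r4, #5  (cmp 8,5)
BGT again: taken
r7=M[204]=0
r7=0|8=8
r3=204+4=208
r4=8-1=7
CMP r4, #5  (cmp 7,5)
BGT again: taken
r7=M[208]=-7
r7=(-7)|8=-7
r3=208+4=212
r4=7-1=6
CMP r4, #5  (cmp 6,5)
BGT again: taken
r7=M[212]=-1
r7=(-1)|8=-1
r3=212+4=216
r4=6-1=5
CMP r4, #5  (cmp 5,5)
BGT again: not taken
r7=(-1)+4=3
STR r7, [204] → M[204]=3
halt.
Total executed instructions: 30.

30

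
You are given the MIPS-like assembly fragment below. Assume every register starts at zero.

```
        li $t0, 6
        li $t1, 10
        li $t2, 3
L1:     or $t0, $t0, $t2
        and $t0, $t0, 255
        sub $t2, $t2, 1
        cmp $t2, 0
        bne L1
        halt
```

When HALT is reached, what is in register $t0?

7

$t0=6
$t1=10
$t2=3
$t0=6|3=7
$t0=7&255=7
$t2=3-1=2
cmp $t2, 0  (cmp 2,0)
bne L1: taken
$t0=7|2=7
$t0=7&255=7
$t2=2-1=1
cmp $t2, 0  (cmp 1,0)
bne L1: taken
$t0=7|1=7
$t0=7&255=7
$t2=1-1=0
cmp $t2, 0  (cmp 0,0)
bne L1: not taken
halt.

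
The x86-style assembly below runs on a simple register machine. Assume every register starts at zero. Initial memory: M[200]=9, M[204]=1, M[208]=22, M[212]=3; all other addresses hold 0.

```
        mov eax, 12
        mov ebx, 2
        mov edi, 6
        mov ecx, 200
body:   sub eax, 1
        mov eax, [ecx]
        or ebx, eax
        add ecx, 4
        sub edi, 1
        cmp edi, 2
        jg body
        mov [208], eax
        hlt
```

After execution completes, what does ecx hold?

216

after mov eax, 12: eax=12
after mov ebx, 2: ebx=2
after mov edi, 6: edi=6
after mov ecx, 200: ecx=200
after sub eax, 1: eax=12-1=11
after mov eax, [ecx]: eax=M[200]=9
after or ebx, eax: ebx=2|9=11
after add ecx, 4: ecx=200+4=204
after sub edi, 1: edi=6-1=5
cmp edi, 2  (cmp 5,2)
jg body: taken
after sub eax, 1: eax=9-1=8
after mov eax, [ecx]: eax=M[204]=1
after or ebx, eax: ebx=11|1=11
after add ecx, 4: ecx=204+4=208
after sub edi, 1: edi=5-1=4
cmp edi, 2  (cmp 4,2)
jg body: taken
after sub eax, 1: eax=1-1=0
after mov eax, [ecx]: eax=M[208]=22
after or ebx, eax: ebx=11|22=31
after add ecx, 4: ecx=208+4=212
after sub edi, 1: edi=4-1=3
cmp edi, 2  (cmp 3,2)
jg body: taken
after sub eax, 1: eax=22-1=21
after mov eax, [ecx]: eax=M[212]=3
after or ebx, eax: ebx=31|3=31
after add ecx, 4: ecx=212+4=216
after sub edi, 1: edi=3-1=2
cmp edi, 2  (cmp 2,2)
jg body: not taken
mov [208], eax → M[208]=3
halt.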